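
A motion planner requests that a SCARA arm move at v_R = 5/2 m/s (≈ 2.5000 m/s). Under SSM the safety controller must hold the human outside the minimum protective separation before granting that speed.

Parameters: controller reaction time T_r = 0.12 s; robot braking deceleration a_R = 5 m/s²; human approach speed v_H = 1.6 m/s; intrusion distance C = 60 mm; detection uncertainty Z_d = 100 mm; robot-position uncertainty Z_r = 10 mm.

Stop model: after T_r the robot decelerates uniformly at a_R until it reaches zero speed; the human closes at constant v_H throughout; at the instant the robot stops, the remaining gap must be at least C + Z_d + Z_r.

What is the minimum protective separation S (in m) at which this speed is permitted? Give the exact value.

stop time T_s = (5/2)/5 = 0.5000 s
robot in T_r: 2.5000·0.1200 = 0.3000 m
robot under decel: 2.5000²/(2·5.0000) = 0.6250 m
human closes 1.6000·0.6200 = 0.9920 m
residual clearance needed = 0.0600+0.1000+0.0100 = 0.1700 m
S_min ≈ 0.3000+0.6250+0.9920+0.1700  ⇒  S_min = 2087/1000 m

S_min = 2087/1000 m = 2.0870 m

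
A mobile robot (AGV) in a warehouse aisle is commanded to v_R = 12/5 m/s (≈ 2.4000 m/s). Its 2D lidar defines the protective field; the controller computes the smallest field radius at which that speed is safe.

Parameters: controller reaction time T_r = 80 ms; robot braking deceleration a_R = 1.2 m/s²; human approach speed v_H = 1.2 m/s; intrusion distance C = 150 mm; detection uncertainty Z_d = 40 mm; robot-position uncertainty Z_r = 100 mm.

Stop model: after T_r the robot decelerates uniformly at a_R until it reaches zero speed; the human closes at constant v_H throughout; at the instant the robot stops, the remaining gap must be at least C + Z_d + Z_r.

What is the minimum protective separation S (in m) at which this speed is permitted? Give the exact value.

S_min = 2689/500 m = 5.3780 m

braking lasts T_s = (12/5)/(6/5) = 2.0000 s
robot covers v_R·T_r = 2.4000·0.0800 = 0.1920 m before braking
robot under decel: 2.4000²/(2·1.2000) = 2.4000 m
human closes 1.2000·2.0800 = 2.4960 m
margins: 0.1500+0.0400+0.1000 = 0.2900 m
S_min ≈ 0.1920+2.4000+2.4960+0.2900  ⇒  S_min = 2689/500 m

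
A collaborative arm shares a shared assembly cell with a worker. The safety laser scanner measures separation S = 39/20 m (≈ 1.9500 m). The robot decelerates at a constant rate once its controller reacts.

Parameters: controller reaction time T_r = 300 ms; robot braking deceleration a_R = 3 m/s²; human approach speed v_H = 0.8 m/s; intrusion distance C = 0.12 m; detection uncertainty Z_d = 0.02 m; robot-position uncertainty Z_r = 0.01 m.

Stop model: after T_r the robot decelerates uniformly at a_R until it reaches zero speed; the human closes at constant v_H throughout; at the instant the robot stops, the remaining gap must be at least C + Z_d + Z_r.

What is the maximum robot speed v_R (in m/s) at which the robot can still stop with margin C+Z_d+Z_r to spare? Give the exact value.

v_R_max = 9/5 m/s = 1.8000 m/s

collect terms ⇒ (1/6)·v_R² + (17/30)·v_R + (-39/25) = 0
  disc = (17/30)² − 4·(1/6)·(-39/25) = 49/36 ; √disc = 7/6
  v_R = (−(17/30) + 7/6) / (2·(1/6)) = 9/5 m/s
check:
T_s = v_R/a_R = (9/5)/3 = 0.6000 s
robot covers v_R·T_r = 1.8000·0.3000 = 0.5400 m before braking
robot covers 1.8000·0.6000 − ½·3.0000·0.6000² = 0.5400 m while stopping
person approaches 0.8000·(0.3000+0.6000) = 0.7200 m
C+Z_d+Z_r = 0.1200+0.0200+0.0100 = 0.1500 m
sum ≈ 0.5400+0.5400+0.7200+0.1500 ≈ 1.9500 m = S ✓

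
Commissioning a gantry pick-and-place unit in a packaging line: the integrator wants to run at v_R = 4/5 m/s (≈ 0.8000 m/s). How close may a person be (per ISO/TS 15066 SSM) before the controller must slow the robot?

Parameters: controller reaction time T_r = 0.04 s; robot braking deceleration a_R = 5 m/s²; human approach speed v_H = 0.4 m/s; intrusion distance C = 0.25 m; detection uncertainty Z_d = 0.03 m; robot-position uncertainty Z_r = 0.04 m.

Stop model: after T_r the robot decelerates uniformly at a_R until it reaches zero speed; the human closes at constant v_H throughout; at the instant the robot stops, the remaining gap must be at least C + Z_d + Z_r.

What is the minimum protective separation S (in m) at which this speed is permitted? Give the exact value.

S_min = 62/125 m = 0.4960 m

T_s = v_R/a_R = (4/5)/5 = 0.1600 s
robot in T_r: 0.8000·0.0400 = 0.0320 m
braking distance = 0.8000²/(2·5.0000) = 0.0640 m
human closes 0.4000·0.2000 = 0.0800 m
residual clearance needed = 0.2500+0.0300+0.0400 = 0.3200 m
S_min ≈ 0.0320+0.0640+0.0800+0.3200  ⇒  S_min = 62/125 m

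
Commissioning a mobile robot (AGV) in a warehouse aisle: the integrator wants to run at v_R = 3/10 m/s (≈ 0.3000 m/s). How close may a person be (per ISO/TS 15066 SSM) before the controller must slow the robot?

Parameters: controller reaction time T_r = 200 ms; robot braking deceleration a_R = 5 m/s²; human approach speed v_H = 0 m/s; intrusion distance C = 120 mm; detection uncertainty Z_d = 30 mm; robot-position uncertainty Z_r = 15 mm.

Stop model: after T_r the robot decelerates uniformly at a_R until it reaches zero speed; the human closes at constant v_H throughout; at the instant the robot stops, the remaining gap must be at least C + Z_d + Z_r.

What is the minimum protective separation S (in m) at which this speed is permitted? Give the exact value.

S_min = 117/500 m = 0.2340 m

T_s = v_R/a_R = (3/10)/5 = 0.0600 s
robot covers v_R·T_r = 0.3000·0.2000 = 0.0600 m before braking
robot covers 0.3000·0.0600 − ½·5.0000·0.0600² = 0.0090 m while stopping
person approaches 0.0000·(0.2000+0.0600) = 0.0000 m
residual clearance needed = 0.1200+0.0300+0.0150 = 0.1650 m
S_min ≈ 0.0600+0.0090+0.0000+0.1650  ⇒  S_min = 117/500 m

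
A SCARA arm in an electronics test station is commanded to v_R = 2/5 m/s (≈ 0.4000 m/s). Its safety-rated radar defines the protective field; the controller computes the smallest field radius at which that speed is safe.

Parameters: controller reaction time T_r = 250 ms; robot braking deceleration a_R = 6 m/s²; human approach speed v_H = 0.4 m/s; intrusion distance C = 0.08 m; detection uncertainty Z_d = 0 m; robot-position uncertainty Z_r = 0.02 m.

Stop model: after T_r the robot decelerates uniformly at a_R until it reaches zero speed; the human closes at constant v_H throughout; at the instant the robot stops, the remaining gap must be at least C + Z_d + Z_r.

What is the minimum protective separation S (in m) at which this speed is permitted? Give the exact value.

S_min = 17/50 m = 0.3400 m

stop time T_s = (2/5)/6 = 0.0667 s
robot covers v_R·T_r = 0.4000·0.2500 = 0.1000 m before braking
robot under decel: 0.4000²/(2·6.0000) = 0.0133 m
human over T_r+T_s: 0.4000·(0.2500+0.0667) = 0.1267 m
C+Z_d+Z_r = 0.0800+0.0000+0.0200 = 0.1000 m
S_min ≈ 0.1000+0.0133+0.1267+0.1000  ⇒  S_min = 17/50 m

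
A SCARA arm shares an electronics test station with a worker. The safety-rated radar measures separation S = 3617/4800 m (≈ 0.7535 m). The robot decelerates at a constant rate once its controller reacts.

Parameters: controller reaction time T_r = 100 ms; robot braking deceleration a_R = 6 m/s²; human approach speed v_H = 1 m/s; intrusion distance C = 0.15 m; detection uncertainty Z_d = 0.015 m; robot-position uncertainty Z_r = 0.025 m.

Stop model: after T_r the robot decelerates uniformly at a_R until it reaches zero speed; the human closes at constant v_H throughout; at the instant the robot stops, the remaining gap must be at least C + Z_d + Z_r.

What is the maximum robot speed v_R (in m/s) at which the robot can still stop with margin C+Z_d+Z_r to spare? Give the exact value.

v_R_max = 5/4 m/s = 1.2500 m/s

at the boundary: (1/12)·v² + (4/15)·v + (-89/192) = 0
  disc = (4/15)² − 4·(1/12)·(-89/192) = 361/1600 ; √disc = 19/40
  v_R = (−(4/15) + 19/40) / (2·(1/12)) = 5/4 m/s
check:
braking lasts T_s = (5/4)/6 = 0.2083 s
robot in T_r: 1.2500·0.1000 = 0.1250 m
braking distance = 1.2500²/(2·6.0000) = 0.1302 m
human over T_r+T_s: 1.0000·(0.1000+0.2083) = 0.3083 m
C+Z_d+Z_r = 0.1500+0.0150+0.0250 = 0.1900 m
sum ≈ 0.1250+0.1302+0.3083+0.1900 ≈ 0.7535 m = S ✓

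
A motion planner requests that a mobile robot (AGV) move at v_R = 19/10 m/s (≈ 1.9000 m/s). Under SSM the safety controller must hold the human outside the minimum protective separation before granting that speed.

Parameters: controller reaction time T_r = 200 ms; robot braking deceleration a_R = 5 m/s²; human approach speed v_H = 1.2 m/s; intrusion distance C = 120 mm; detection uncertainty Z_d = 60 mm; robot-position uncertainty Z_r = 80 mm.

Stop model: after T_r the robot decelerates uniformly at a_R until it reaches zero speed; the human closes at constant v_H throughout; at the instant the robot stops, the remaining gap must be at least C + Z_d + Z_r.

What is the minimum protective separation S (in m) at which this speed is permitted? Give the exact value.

braking lasts T_s = (19/10)/5 = 0.3800 s
robot in T_r: 1.9000·0.2000 = 0.3800 m
robot under decel: 1.9000²/(2·5.0000) = 0.3610 m
human over T_r+T_s: 1.2000·(0.2000+0.3800) = 0.6960 m
residual clearance needed = 0.1200+0.0600+0.0800 = 0.2600 m
S_min ≈ 0.3800+0.3610+0.6960+0.2600  ⇒  S_min = 1697/1000 m

S_min = 1697/1000 m = 1.6970 m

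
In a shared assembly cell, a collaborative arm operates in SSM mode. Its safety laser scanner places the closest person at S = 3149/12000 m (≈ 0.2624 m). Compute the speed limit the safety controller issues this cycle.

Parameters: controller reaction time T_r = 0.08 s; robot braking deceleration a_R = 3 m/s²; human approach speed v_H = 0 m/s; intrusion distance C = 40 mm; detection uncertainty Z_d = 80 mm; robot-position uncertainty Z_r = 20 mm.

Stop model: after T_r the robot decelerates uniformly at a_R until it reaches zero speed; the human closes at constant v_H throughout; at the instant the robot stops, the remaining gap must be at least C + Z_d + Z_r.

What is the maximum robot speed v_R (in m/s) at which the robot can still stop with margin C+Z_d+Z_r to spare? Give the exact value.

quadratic (1/6)·v² + (2/25)·v + (-1469/12000) = 0
  disc = (2/25)² − 4·(1/6)·(-1469/12000) = 7921/90000 ; √disc = 89/300
  v_R = (−(2/25) + 89/300) / (2·(1/6)) = 13/20 m/s
check:
T_s = v_R/a_R = (13/20)/3 = 0.2167 s
robot in T_r: 0.6500·0.0800 = 0.0520 m
robot covers 0.6500·0.2167 − ½·3.0000·0.2167² = 0.0704 m while stopping
person approaches 0.0000·(0.0800+0.2167) = 0.0000 m
residual clearance needed = 0.0400+0.0800+0.0200 = 0.1400 m
sum ≈ 0.0520+0.0704+0.0000+0.1400 ≈ 0.2624 m = S ✓

v_R_max = 13/20 m/s = 0.6500 m/s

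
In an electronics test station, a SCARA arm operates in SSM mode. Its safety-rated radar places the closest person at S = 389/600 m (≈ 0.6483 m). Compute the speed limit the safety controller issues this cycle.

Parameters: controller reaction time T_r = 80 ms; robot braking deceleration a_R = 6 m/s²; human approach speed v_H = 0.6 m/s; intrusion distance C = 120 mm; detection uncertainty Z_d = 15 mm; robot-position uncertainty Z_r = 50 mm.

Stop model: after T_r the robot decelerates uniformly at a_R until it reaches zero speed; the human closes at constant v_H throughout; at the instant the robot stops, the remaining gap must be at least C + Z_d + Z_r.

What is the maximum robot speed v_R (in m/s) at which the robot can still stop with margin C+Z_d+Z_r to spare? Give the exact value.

v_R_max = 7/5 m/s = 1.4000 m/s

quadratic (1/12)·v² + (9/50)·v + (-623/1500) = 0
  disc = (9/50)² − 4·(1/12)·(-623/1500) = 961/5625 ; √disc = 31/75
  v_R = (−(9/50) + 31/75) / (2·(1/12)) = 7/5 m/s
check:
T_s = v_R/a_R = (7/5)/6 = 0.2333 s
reaction-phase robot travel = 1.4000·0.0800 = 0.1120 m
braking distance = 1.4000²/(2·6.0000) = 0.1633 m
human over T_r+T_s: 0.6000·(0.0800+0.2333) = 0.1880 m
margins: 0.1200+0.0150+0.0500 = 0.1850 m
sum ≈ 0.1120+0.1633+0.1880+0.1850 ≈ 0.6483 m = S ✓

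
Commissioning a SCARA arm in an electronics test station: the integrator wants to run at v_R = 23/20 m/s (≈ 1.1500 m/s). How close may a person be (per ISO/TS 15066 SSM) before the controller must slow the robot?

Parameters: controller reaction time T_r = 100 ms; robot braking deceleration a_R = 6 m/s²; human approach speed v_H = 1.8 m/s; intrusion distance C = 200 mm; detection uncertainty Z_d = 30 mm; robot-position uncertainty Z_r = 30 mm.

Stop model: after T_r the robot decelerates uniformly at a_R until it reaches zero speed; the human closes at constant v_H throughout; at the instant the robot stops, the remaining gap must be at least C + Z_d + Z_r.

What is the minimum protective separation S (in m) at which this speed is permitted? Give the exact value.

T_s = v_R/a_R = (23/20)/6 = 0.1917 s
robot covers v_R·T_r = 1.1500·0.1000 = 0.1150 m before braking
braking distance = 1.1500²/(2·6.0000) = 0.1102 m
person approaches 1.8000·(0.1000+0.1917) = 0.5250 m
residual clearance needed = 0.2000+0.0300+0.0300 = 0.2600 m
S_min ≈ 0.1150+0.1102+0.5250+0.2600  ⇒  S_min = 4849/4800 m

S_min = 4849/4800 m = 1.0102 m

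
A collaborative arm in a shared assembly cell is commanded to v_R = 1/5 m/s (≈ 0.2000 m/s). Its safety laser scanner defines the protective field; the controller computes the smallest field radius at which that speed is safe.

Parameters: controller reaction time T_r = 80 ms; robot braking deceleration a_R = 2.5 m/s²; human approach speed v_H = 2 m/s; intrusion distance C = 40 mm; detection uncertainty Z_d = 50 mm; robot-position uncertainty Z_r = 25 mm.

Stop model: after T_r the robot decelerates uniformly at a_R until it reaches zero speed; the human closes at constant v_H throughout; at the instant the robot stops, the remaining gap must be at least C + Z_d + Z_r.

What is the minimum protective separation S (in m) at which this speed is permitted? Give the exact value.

T_s = v_R/a_R = (1/5)/(5/2) = 0.0800 s
robot covers v_R·T_r = 0.2000·0.0800 = 0.0160 m before braking
braking distance = 0.2000²/(2·2.5000) = 0.0080 m
person approaches 2.0000·(0.0800+0.0800) = 0.3200 m
margins: 0.0400+0.0500+0.0250 = 0.1150 m
S_min ≈ 0.0160+0.0080+0.3200+0.1150  ⇒  S_min = 459/1000 m

S_min = 459/1000 m = 0.4590 m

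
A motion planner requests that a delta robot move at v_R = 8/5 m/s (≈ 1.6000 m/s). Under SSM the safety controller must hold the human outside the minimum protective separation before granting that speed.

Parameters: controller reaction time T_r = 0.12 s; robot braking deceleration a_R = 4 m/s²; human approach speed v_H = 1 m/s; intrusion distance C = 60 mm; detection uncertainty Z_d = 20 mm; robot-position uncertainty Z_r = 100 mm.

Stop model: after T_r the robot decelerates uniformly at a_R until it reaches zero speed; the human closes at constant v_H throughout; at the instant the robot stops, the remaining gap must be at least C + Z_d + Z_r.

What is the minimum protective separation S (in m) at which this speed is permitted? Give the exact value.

S_min = 303/250 m = 1.2120 m

braking lasts T_s = (8/5)/4 = 0.4000 s
robot covers v_R·T_r = 1.6000·0.1200 = 0.1920 m before braking
robot under decel: 1.6000²/(2·4.0000) = 0.3200 m
human over T_r+T_s: 1.0000·(0.1200+0.4000) = 0.5200 m
margins: 0.0600+0.0200+0.1000 = 0.1800 m
S_min ≈ 0.1920+0.3200+0.5200+0.1800  ⇒  S_min = 303/250 m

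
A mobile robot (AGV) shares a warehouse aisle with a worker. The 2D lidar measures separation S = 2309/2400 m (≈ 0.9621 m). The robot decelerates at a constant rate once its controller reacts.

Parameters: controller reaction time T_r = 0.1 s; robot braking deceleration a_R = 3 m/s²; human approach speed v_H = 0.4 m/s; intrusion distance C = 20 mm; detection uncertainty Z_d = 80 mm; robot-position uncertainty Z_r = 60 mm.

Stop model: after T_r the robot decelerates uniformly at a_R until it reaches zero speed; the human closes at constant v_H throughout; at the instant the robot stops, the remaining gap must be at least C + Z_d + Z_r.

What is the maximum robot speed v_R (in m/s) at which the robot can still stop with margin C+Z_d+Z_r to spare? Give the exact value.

collect terms ⇒ (1/6)·v_R² + (7/30)·v_R + (-1829/2400) = 0
  disc = (7/30)² − 4·(1/6)·(-1829/2400) = 9/16 ; √disc = 3/4
  v_R = (−(7/30) + 3/4) / (2·(1/6)) = 31/20 m/s
check:
T_s = v_R/a_R = (31/20)/3 = 0.5167 s
robot in T_r: 1.5500·0.1000 = 0.1550 m
robot under decel: 1.5500²/(2·3.0000) = 0.4004 m
human over T_r+T_s: 0.4000·(0.1000+0.5167) = 0.2467 m
margins: 0.0200+0.0800+0.0600 = 0.1600 m
sum ≈ 0.1550+0.4004+0.2467+0.1600 ≈ 0.9621 m = S ✓

v_R_max = 31/20 m/s = 1.5500 m/s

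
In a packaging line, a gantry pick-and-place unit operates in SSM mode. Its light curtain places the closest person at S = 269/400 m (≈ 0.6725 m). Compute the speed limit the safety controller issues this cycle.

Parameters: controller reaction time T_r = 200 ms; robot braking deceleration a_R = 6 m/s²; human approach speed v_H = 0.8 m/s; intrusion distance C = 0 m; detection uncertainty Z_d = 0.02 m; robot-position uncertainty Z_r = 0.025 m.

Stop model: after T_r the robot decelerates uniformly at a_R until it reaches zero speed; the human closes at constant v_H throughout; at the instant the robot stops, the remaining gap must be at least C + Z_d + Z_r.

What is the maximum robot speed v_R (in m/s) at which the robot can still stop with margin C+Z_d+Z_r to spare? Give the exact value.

v_R_max = 11/10 m/s = 1.1000 m/s

collect terms ⇒ (1/12)·v_R² + (1/3)·v_R + (-187/400) = 0
  disc = (1/3)² − 4·(1/12)·(-187/400) = 961/3600 ; √disc = 31/60
  v_R = (−(1/3) + 31/60) / (2·(1/12)) = 11/10 m/s
check:
T_s = v_R/a_R = (11/10)/6 = 0.1833 s
reaction-phase robot travel = 1.1000·0.2000 = 0.2200 m
braking distance = 1.1000²/(2·6.0000) = 0.1008 m
human over T_r+T_s: 0.8000·(0.2000+0.1833) = 0.3067 m
margins: 0.0000+0.0200+0.0250 = 0.0450 m
sum ≈ 0.2200+0.1008+0.3067+0.0450 ≈ 0.6725 m = S ✓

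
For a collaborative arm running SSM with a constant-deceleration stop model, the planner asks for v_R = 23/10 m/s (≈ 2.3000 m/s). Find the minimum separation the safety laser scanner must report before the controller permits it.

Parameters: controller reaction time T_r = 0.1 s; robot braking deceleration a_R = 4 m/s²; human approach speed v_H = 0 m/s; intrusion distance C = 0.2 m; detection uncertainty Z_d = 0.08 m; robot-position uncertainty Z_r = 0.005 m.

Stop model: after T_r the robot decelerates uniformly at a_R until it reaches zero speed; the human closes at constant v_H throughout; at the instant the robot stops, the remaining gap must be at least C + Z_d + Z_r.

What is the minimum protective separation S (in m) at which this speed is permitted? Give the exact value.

T_s = v_R/a_R = (23/10)/4 = 0.5750 s
reaction-phase robot travel = 2.3000·0.1000 = 0.2300 m
robot under decel: 2.3000²/(2·4.0000) = 0.6613 m
human closes 0.0000·0.6750 = 0.0000 m
residual clearance needed = 0.2000+0.0800+0.0050 = 0.2850 m
S_min ≈ 0.2300+0.6613+0.0000+0.2850  ⇒  S_min = 941/800 m

S_min = 941/800 m = 1.1763 m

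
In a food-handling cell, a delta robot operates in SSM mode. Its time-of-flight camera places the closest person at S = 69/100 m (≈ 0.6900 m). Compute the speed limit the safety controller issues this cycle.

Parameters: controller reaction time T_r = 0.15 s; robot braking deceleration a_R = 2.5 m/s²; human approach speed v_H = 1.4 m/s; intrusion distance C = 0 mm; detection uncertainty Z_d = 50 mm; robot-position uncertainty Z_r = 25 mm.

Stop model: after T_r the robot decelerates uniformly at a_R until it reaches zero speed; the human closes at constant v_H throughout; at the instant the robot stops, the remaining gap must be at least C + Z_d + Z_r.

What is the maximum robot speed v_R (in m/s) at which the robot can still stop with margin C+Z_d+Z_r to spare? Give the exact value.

v_R_max = 1/2 m/s = 0.5000 m/s

collect terms ⇒ (1/5)·v_R² + (71/100)·v_R + (-81/200) = 0
  disc = (71/100)² − 4·(1/5)·(-81/200) = 8281/10000 ; √disc = 91/100
  v_R = (−(71/100) + 91/100) / (2·(1/5)) = 1/2 m/s
check:
stop time T_s = (1/2)/(5/2) = 0.2000 s
reaction-phase robot travel = 0.5000·0.1500 = 0.0750 m
robot covers 0.5000·0.2000 − ½·2.5000·0.2000² = 0.0500 m while stopping
human over T_r+T_s: 1.4000·(0.1500+0.2000) = 0.4900 m
margins: 0.0000+0.0500+0.0250 = 0.0750 m
sum ≈ 0.0750+0.0500+0.4900+0.0750 ≈ 0.6900 m = S ✓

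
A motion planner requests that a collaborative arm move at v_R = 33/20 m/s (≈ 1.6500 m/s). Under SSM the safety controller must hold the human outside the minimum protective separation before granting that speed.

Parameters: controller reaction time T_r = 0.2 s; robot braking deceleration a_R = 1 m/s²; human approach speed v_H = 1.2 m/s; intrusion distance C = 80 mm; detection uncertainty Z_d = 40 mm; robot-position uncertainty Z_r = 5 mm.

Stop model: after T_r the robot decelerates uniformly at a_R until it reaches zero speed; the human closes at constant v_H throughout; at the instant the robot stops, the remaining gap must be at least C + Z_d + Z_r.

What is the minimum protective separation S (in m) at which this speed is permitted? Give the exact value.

S_min = 3229/800 m = 4.0362 m

braking lasts T_s = (33/20)/1 = 1.6500 s
robot in T_r: 1.6500·0.2000 = 0.3300 m
robot under decel: 1.6500²/(2·1.0000) = 1.3613 m
human closes 1.2000·1.8500 = 2.2200 m
margins: 0.0800+0.0400+0.0050 = 0.1250 m
S_min ≈ 0.3300+1.3613+2.2200+0.1250  ⇒  S_min = 3229/800 m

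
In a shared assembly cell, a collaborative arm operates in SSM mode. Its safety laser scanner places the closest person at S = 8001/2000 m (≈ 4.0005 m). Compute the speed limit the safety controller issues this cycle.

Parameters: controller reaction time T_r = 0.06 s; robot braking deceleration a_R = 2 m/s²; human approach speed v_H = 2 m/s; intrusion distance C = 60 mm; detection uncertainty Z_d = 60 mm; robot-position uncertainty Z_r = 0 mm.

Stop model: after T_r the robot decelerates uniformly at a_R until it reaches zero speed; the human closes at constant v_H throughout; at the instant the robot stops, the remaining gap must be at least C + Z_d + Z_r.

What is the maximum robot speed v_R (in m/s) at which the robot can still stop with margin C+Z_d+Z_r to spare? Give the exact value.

at the boundary: (1/4)·v² + (53/50)·v + (-7521/2000) = 0
  disc = (53/50)² − 4·(1/4)·(-7521/2000) = 48841/10000 ; √disc = 221/100
  v_R = (−(53/50) + 221/100) / (2·(1/4)) = 23/10 m/s
check:
stop time T_s = (23/10)/2 = 1.1500 s
robot in T_r: 2.3000·0.0600 = 0.1380 m
braking distance = 2.3000²/(2·2.0000) = 1.3225 m
person approaches 2.0000·(0.0600+1.1500) = 2.4200 m
C+Z_d+Z_r = 0.0600+0.0600+0.0000 = 0.1200 m
sum ≈ 0.1380+1.3225+2.4200+0.1200 ≈ 4.0005 m = S ✓

v_R_max = 23/10 m/s = 2.3000 m/s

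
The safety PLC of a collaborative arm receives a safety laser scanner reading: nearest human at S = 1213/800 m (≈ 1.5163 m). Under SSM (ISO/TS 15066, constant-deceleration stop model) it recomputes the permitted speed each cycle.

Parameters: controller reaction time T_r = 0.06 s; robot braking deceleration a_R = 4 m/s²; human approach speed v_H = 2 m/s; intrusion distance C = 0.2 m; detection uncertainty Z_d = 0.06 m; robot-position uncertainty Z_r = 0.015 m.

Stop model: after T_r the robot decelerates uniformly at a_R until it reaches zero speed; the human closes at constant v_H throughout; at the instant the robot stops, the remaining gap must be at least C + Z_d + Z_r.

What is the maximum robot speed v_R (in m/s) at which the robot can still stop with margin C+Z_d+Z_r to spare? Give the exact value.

v_R_max = 3/2 m/s = 1.5000 m/s

quadratic (1/8)·v² + (14/25)·v + (-897/800) = 0
  disc = (14/25)² − 4·(1/8)·(-897/800) = 34969/40000 ; √disc = 187/200
  v_R = (−(14/25) + 187/200) / (2·(1/8)) = 3/2 m/s
check:
stop time T_s = (3/2)/4 = 0.3750 s
robot covers v_R·T_r = 1.5000·0.0600 = 0.0900 m before braking
robot covers 1.5000·0.3750 − ½·4.0000·0.3750² = 0.2812 m while stopping
human over T_r+T_s: 2.0000·(0.0600+0.3750) = 0.8700 m
margins: 0.2000+0.0600+0.0150 = 0.2750 m
sum ≈ 0.0900+0.2812+0.8700+0.2750 ≈ 1.5163 m = S ✓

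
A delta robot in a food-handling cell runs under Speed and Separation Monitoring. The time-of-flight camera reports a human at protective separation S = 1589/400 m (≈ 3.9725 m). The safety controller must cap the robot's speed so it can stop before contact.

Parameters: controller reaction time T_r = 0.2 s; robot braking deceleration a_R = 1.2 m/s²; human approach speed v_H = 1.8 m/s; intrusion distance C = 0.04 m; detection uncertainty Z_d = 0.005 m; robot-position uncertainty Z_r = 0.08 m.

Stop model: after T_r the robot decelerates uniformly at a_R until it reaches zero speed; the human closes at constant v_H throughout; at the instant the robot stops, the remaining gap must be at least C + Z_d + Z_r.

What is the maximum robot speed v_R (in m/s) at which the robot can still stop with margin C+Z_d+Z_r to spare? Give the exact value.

quadratic (5/12)·v² + (17/10)·v + (-279/80) = 0
  disc = (17/10)² − 4·(5/12)·(-279/80) = 3481/400 ; √disc = 59/20
  v_R = (−(17/10) + 59/20) / (2·(5/12)) = 3/2 m/s
check:
braking lasts T_s = (3/2)/(6/5) = 1.2500 s
robot in T_r: 1.5000·0.2000 = 0.3000 m
braking distance = 1.5000²/(2·1.2000) = 0.9375 m
human closes 1.8000·1.4500 = 2.6100 m
residual clearance needed = 0.0400+0.0050+0.0800 = 0.1250 m
sum ≈ 0.3000+0.9375+2.6100+0.1250 ≈ 3.9725 m = S ✓

v_R_max = 3/2 m/s = 1.5000 m/s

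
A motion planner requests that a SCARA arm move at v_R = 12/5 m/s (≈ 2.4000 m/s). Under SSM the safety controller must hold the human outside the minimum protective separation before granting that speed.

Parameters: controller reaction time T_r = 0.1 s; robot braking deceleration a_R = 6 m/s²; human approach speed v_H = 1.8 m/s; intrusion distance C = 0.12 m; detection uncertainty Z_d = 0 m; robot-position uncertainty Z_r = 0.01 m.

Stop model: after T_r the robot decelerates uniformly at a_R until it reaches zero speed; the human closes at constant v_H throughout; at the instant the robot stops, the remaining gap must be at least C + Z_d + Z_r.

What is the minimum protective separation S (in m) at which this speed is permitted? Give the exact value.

S_min = 7/4 m = 1.7500 m

braking lasts T_s = (12/5)/6 = 0.4000 s
robot covers v_R·T_r = 2.4000·0.1000 = 0.2400 m before braking
robot under decel: 2.4000²/(2·6.0000) = 0.4800 m
human closes 1.8000·0.5000 = 0.9000 m
margins: 0.1200+0.0000+0.0100 = 0.1300 m
S_min ≈ 0.2400+0.4800+0.9000+0.1300  ⇒  S_min = 7/4 m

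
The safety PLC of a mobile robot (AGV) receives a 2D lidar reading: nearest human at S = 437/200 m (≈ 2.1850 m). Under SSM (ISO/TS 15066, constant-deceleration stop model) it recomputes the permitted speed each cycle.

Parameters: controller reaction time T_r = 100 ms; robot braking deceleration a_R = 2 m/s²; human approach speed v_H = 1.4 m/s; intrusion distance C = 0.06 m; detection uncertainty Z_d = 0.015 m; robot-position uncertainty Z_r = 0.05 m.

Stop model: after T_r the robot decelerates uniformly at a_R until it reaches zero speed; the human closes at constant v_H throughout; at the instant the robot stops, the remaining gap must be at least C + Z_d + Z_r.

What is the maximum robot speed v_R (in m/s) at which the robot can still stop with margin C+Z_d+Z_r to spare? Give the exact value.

v_R_max = 8/5 m/s = 1.6000 m/s

quadratic (1/4)·v² + (4/5)·v + (-48/25) = 0
  disc = (4/5)² − 4·(1/4)·(-48/25) = 64/25 ; √disc = 8/5
  v_R = (−(4/5) + 8/5) / (2·(1/4)) = 8/5 m/s
check:
T_s = v_R/a_R = (8/5)/2 = 0.8000 s
robot covers v_R·T_r = 1.6000·0.1000 = 0.1600 m before braking
robot under decel: 1.6000²/(2·2.0000) = 0.6400 m
person approaches 1.4000·(0.1000+0.8000) = 1.2600 m
residual clearance needed = 0.0600+0.0150+0.0500 = 0.1250 m
sum ≈ 0.1600+0.6400+1.2600+0.1250 ≈ 2.1850 m = S ✓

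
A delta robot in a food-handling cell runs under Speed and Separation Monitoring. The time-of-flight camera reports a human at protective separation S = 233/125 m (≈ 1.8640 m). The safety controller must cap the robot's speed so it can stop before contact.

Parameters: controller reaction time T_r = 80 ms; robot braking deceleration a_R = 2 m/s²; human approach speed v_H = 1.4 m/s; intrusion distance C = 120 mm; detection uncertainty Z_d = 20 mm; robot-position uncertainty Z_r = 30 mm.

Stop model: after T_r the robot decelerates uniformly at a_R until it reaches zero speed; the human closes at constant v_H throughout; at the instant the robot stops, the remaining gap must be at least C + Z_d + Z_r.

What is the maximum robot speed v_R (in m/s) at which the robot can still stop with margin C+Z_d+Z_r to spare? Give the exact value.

v_R_max = 7/5 m/s = 1.4000 m/s

at the boundary: (1/4)·v² + (39/50)·v + (-791/500) = 0
  disc = (39/50)² − 4·(1/4)·(-791/500) = 1369/625 ; √disc = 37/25
  v_R = (−(39/50) + 37/25) / (2·(1/4)) = 7/5 m/s
check:
braking lasts T_s = (7/5)/2 = 0.7000 s
robot in T_r: 1.4000·0.0800 = 0.1120 m
robot covers 1.4000·0.7000 − ½·2.0000·0.7000² = 0.4900 m while stopping
person approaches 1.4000·(0.0800+0.7000) = 1.0920 m
C+Z_d+Z_r = 0.1200+0.0200+0.0300 = 0.1700 m
sum ≈ 0.1120+0.4900+1.0920+0.1700 ≈ 1.8640 m = S ✓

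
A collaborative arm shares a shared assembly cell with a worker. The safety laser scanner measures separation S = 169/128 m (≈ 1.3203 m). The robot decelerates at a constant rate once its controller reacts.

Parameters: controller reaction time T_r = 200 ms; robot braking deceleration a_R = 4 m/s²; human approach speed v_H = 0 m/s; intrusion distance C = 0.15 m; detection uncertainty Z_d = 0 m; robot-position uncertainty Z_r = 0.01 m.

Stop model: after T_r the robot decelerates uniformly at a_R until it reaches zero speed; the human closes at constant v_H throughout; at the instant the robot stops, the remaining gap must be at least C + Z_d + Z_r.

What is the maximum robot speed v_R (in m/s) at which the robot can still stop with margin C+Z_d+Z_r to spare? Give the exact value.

v_R_max = 47/20 m/s = 2.3500 m/s

collect terms ⇒ (1/8)·v_R² + (1/5)·v_R + (-3713/3200) = 0
  disc = (1/5)² − 4·(1/8)·(-3713/3200) = 3969/6400 ; √disc = 63/80
  v_R = (−(1/5) + 63/80) / (2·(1/8)) = 47/20 m/s
check:
T_s = v_R/a_R = (47/20)/4 = 0.5875 s
reaction-phase robot travel = 2.3500·0.2000 = 0.4700 m
robot under decel: 2.3500²/(2·4.0000) = 0.6903 m
human closes 0.0000·0.7875 = 0.0000 m
residual clearance needed = 0.1500+0.0000+0.0100 = 0.1600 m
sum ≈ 0.4700+0.6903+0.0000+0.1600 ≈ 1.3203 m = S ✓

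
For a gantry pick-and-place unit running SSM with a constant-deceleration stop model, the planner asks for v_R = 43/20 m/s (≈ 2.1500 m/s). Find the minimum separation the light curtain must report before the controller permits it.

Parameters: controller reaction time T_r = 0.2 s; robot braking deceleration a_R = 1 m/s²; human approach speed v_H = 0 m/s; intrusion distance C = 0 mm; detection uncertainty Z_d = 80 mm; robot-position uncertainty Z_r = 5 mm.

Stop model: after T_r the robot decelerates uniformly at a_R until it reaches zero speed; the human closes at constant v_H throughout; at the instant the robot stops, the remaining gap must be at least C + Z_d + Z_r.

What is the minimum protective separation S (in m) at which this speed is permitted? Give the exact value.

braking lasts T_s = (43/20)/1 = 2.1500 s
robot in T_r: 2.1500·0.2000 = 0.4300 m
braking distance = 2.1500²/(2·1.0000) = 2.3112 m
human over T_r+T_s: 0.0000·(0.2000+2.1500) = 0.0000 m
margins: 0.0000+0.0800+0.0050 = 0.0850 m
S_min ≈ 0.4300+2.3112+0.0000+0.0850  ⇒  S_min = 2261/800 m

S_min = 2261/800 m = 2.8262 m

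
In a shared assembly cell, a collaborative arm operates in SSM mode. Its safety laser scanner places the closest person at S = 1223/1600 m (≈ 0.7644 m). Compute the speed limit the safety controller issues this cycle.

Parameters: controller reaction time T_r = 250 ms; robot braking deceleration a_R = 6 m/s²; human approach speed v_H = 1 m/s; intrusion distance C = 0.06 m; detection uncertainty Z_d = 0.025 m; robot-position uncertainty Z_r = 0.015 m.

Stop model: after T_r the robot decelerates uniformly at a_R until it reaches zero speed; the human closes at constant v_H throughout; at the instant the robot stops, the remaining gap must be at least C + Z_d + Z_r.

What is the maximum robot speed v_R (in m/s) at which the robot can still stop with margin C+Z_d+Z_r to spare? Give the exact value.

quadratic (1/12)·v² + (5/12)·v + (-663/1600) = 0
  disc = (5/12)² − 4·(1/12)·(-663/1600) = 4489/14400 ; √disc = 67/120
  v_R = (−(5/12) + 67/120) / (2·(1/12)) = 17/20 m/s
check:
T_s = v_R/a_R = (17/20)/6 = 0.1417 s
reaction-phase robot travel = 0.8500·0.2500 = 0.2125 m
braking distance = 0.8500²/(2·6.0000) = 0.0602 m
human closes 1.0000·0.3917 = 0.3917 m
C+Z_d+Z_r = 0.0600+0.0250+0.0150 = 0.1000 m
sum ≈ 0.2125+0.0602+0.3917+0.1000 ≈ 0.7644 m = S ✓

v_R_max = 17/20 m/s = 0.8500 m/s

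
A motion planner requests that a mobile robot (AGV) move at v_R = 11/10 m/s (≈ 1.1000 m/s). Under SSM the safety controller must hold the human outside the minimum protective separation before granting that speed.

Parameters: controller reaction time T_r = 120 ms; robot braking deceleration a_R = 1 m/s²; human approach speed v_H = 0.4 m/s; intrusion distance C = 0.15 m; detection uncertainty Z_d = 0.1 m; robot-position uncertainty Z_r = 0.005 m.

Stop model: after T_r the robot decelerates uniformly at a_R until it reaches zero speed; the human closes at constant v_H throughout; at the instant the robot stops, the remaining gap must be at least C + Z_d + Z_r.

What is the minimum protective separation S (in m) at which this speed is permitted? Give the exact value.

S_min = 37/25 m = 1.4800 m

T_s = v_R/a_R = (11/10)/1 = 1.1000 s
reaction-phase robot travel = 1.1000·0.1200 = 0.1320 m
braking distance = 1.1000²/(2·1.0000) = 0.6050 m
human over T_r+T_s: 0.4000·(0.1200+1.1000) = 0.4880 m
residual clearance needed = 0.1500+0.1000+0.0050 = 0.2550 m
S_min ≈ 0.1320+0.6050+0.4880+0.2550  ⇒  S_min = 37/25 m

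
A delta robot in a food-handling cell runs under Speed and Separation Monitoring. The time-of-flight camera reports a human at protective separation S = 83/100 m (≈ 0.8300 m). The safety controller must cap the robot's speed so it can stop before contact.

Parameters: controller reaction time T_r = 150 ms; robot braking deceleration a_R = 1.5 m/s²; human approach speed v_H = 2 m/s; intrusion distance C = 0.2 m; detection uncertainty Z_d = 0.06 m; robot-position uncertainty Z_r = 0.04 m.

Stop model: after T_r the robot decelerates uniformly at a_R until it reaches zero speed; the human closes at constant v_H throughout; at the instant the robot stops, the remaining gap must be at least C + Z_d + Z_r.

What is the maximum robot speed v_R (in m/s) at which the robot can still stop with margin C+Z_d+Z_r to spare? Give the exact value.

v_R_max = 3/20 m/s = 0.1500 m/s

collect terms ⇒ (1/3)·v_R² + (89/60)·v_R + (-23/100) = 0
  disc = (89/60)² − 4·(1/3)·(-23/100) = 361/144 ; √disc = 19/12
  v_R = (−(89/60) + 19/12) / (2·(1/3)) = 3/20 m/s
check:
T_s = v_R/a_R = (3/20)/(3/2) = 0.1000 s
reaction-phase robot travel = 0.1500·0.1500 = 0.0225 m
braking distance = 0.1500²/(2·1.5000) = 0.0075 m
human closes 2.0000·0.2500 = 0.5000 m
residual clearance needed = 0.2000+0.0600+0.0400 = 0.3000 m
sum ≈ 0.0225+0.0075+0.5000+0.3000 ≈ 0.8300 m = S ✓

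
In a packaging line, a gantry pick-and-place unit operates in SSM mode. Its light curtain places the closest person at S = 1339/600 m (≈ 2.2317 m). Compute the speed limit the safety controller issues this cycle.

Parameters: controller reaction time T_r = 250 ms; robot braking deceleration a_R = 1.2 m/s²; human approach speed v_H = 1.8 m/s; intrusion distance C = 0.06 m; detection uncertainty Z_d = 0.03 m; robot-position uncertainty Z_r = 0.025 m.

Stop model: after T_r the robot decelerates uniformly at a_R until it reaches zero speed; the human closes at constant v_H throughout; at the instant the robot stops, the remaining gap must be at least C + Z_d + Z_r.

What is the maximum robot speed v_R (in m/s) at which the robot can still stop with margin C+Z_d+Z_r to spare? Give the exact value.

v_R_max = 4/5 m/s = 0.8000 m/s

quadratic (5/12)·v² + (7/4)·v + (-5/3) = 0
  disc = (7/4)² − 4·(5/12)·(-5/3) = 841/144 ; √disc = 29/12
  v_R = (−(7/4) + 29/12) / (2·(5/12)) = 4/5 m/s
check:
braking lasts T_s = (4/5)/(6/5) = 0.6667 s
robot in T_r: 0.8000·0.2500 = 0.2000 m
robot covers 0.8000·0.6667 − ½·1.2000·0.6667² = 0.2667 m while stopping
human over T_r+T_s: 1.8000·(0.2500+0.6667) = 1.6500 m
residual clearance needed = 0.0600+0.0300+0.0250 = 0.1150 m
sum ≈ 0.2000+0.2667+1.6500+0.1150 ≈ 2.2317 m = S ✓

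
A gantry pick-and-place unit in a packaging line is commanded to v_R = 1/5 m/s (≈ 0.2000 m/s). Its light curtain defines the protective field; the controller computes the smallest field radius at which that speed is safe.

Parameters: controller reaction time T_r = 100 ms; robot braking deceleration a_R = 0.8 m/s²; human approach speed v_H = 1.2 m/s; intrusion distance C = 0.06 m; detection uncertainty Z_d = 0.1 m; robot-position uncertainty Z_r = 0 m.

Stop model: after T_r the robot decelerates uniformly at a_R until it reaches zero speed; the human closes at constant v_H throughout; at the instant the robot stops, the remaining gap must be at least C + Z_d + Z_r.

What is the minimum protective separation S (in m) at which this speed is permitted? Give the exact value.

S_min = 5/8 m = 0.6250 m

stop time T_s = (1/5)/(4/5) = 0.2500 s
reaction-phase robot travel = 0.2000·0.1000 = 0.0200 m
robot covers 0.2000·0.2500 − ½·0.8000·0.2500² = 0.0250 m while stopping
person approaches 1.2000·(0.1000+0.2500) = 0.4200 m
residual clearance needed = 0.0600+0.1000+0.0000 = 0.1600 m
S_min ≈ 0.0200+0.0250+0.4200+0.1600  ⇒  S_min = 5/8 m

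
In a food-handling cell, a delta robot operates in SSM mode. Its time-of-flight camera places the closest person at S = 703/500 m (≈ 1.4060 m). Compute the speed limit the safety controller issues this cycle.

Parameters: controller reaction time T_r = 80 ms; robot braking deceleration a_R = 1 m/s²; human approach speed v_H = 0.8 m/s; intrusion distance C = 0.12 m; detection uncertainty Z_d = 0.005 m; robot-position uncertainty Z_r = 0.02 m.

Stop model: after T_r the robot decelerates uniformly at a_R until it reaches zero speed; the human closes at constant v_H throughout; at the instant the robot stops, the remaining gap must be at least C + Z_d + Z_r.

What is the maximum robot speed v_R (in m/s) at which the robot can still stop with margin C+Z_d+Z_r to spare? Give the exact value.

v_R_max = 9/10 m/s = 0.9000 m/s

quadratic (1/2)·v² + (22/25)·v + (-1197/1000) = 0
  disc = (22/25)² − 4·(1/2)·(-1197/1000) = 7921/2500 ; √disc = 89/50
  v_R = (−(22/25) + 89/50) / (2·(1/2)) = 9/10 m/s
check:
braking lasts T_s = (9/10)/1 = 0.9000 s
robot in T_r: 0.9000·0.0800 = 0.0720 m
robot covers 0.9000·0.9000 − ½·1.0000·0.9000² = 0.4050 m while stopping
human closes 0.8000·0.9800 = 0.7840 m
C+Z_d+Z_r = 0.1200+0.0050+0.0200 = 0.1450 m
sum ≈ 0.0720+0.4050+0.7840+0.1450 ≈ 1.4060 m = S ✓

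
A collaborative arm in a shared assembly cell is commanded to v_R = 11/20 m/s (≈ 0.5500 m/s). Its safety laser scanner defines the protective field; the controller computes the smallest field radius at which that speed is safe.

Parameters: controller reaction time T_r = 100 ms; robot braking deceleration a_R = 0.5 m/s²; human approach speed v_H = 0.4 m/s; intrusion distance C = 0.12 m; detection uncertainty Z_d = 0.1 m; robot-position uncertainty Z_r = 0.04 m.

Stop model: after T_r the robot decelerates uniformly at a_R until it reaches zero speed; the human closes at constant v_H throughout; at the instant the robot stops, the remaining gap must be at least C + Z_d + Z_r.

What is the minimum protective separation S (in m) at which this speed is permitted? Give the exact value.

S_min = 439/400 m = 1.0975 m

braking lasts T_s = (11/20)/(1/2) = 1.1000 s
robot covers v_R·T_r = 0.5500·0.1000 = 0.0550 m before braking
braking distance = 0.5500²/(2·0.5000) = 0.3025 m
human closes 0.4000·1.2000 = 0.4800 m
residual clearance needed = 0.1200+0.1000+0.0400 = 0.2600 m
S_min ≈ 0.0550+0.3025+0.4800+0.2600  ⇒  S_min = 439/400 m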